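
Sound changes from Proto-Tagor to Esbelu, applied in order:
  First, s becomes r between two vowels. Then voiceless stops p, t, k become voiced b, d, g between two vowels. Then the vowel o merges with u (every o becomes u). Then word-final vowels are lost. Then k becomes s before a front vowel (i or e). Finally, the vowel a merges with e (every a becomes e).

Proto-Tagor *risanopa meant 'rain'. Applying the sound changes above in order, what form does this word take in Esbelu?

rirenub

Esbelu: *risanopa > riranopa > riranoba > riranuba > riranub > rirenub  (by rhotacism, intervocalic voicing, vowel merger, apocope, vowel merger)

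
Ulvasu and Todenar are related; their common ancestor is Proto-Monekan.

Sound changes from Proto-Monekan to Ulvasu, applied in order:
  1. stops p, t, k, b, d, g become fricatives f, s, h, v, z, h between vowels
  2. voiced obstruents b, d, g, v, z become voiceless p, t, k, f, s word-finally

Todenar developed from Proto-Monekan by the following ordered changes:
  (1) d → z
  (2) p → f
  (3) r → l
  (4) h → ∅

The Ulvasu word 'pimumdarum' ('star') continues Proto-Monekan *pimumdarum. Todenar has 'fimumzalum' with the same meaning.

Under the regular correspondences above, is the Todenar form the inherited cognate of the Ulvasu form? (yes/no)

Derive the expected Todenar reflex of *pimumdarum:
Todenar: start from *pimumdarum.
  rule 1 (unconditioned shift): pimumdarum → pimumzarum
  rule 2 (unconditioned shift): pimumzarum → fimumzarum
  rule 3 (unconditioned shift): fimumzarum → fimumzalum
  rule 4: no change — fimumzalum
  ⇒ Todenar fimumzalum
Todenar 'fimumzalum' matches the regular reflex exactly, so the pair is cognate.

yes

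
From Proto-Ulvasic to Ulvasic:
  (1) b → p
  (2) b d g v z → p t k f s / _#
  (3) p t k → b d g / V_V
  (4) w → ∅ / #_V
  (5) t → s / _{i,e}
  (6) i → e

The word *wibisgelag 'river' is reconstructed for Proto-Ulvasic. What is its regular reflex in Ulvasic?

ebesgelak

Ulvasic: *wibisgelag
  wibisgelag → wipisgelag   [unconditioned shift]
  wipisgelag → wipisgelak   [final devoicing]
  wipisgelak → wibisgelak   [intervocalic voicing]
  wibisgelak → ibisgelak   [glide loss]
  ibisgelak (rule 5 does not apply)
  ibisgelak → ebesgelak   [vowel merger]
  giving Ulvasic ebesgelak.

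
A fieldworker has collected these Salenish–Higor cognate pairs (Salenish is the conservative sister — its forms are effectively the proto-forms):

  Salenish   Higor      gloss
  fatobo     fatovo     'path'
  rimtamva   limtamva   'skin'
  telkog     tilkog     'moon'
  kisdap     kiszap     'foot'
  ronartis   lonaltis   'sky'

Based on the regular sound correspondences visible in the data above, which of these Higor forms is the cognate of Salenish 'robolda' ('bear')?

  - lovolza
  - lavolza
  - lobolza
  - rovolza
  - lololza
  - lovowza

ronartis ~ lonaltis — Salenish r corresponds to Higor l word-initially before a back vowel.
fatobo ~ fatovo — Salenish b corresponds to Higor v between vowels (before a back vowel).
kisdap ~ kiszap — Salenish d corresponds to Higor z after a consonant, before a back vowel.
Applying these to Salenish 'robolda':
  robolda → lobolda   (r→l word-initially before a back vowel)
  lobolda → lovolda   (b→v between vowels (before a back vowel))
  lovolda → lovolza   (d→z after a consonant, before a back vowel)
So the Higor cognate is 'lovolza'.

lovolza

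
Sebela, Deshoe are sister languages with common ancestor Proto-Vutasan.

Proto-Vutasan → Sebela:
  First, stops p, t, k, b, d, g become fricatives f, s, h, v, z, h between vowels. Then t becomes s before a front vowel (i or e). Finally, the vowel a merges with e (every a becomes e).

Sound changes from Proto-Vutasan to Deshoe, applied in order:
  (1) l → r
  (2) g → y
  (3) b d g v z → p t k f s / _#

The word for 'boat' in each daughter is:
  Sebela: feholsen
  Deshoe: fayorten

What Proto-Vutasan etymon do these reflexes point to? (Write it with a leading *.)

Position 2: Sebela has e, Deshoe has a. Deshoe preserves a here (none of its changes turn any other segment into a), so the proto-segment is *a.
Position 3: Sebela has h, Deshoe has y. Taking the neighbouring segments as reconstructed: Sebela h could go back to *k or *g or *h; Deshoe y could go back to *g or *y — the one source consistent with every daughter is *g.
Position 6: Sebela has s, Deshoe has t. Taking the neighbouring segments as reconstructed: Sebela s could go back to *t or *s; Deshoe t can only go back to *t — the one source consistent with every daughter is *t.
This points to *fagolten. Verify forward in each daughter:
Sebela: *fagolten > faholten > faholsen > feholsen  (by intervocalic lenition, palatalisation, vowel merger)
Deshoe: start from *fagolten.
  rule 1 (unconditioned shift): fagolten → fagorten
  rule 2 (unconditioned shift): fagorten → fayorten
  rule 3: no change — fayorten
  ⇒ Deshoe fayorten
Only *fagolten yields all of Sebela feholsen, Deshoe fayorten.

*fagolten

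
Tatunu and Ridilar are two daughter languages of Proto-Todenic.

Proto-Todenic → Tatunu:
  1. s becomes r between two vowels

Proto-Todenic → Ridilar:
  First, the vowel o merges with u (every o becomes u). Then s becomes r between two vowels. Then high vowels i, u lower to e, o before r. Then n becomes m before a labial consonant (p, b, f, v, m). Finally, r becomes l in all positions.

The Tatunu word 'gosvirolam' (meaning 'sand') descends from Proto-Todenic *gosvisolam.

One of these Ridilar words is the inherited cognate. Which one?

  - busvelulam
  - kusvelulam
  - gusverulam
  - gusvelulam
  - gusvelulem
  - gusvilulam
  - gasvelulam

gusvelulam

Ridilar: *gosvisolam > gusvisulam > gusvirulam > gusverulam > gusvelulam  (by vowel merger, rhotacism, pre-rhotic lowering, unconditioned shift)
Among the options, 'gusvelulam' alone shows every Ridilar change applied in order.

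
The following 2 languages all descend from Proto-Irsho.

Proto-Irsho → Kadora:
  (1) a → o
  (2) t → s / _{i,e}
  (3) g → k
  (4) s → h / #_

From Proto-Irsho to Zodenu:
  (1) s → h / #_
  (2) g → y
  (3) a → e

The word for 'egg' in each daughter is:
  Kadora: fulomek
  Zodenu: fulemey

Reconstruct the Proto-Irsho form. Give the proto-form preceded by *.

Position 4: Kadora has o, Zodenu has e. Taking the neighbouring segments as reconstructed: Kadora o could go back to *a or *o; Zodenu e could go back to *a or *e — the one source consistent with every daughter is *a.
Position 7: Kadora has k, Zodenu has y. Taking the neighbouring segments as reconstructed: Kadora k could go back to *k or *g; Zodenu y could go back to *g or *y — the one source consistent with every daughter is *g.
The remaining positions agree across the daughters. Check the candidate against every language:
Kadora: *fulameg > fulomeg > fulomek  (by vowel merger, unconditioned shift)
Zodenu: start from *fulameg.
  rule 1: no change — fulameg
  rule 2 (unconditioned shift): fulameg → fulamey
  rule 3 (vowel merger): fulamey → fulemey
  ⇒ Zodenu fulemey
No other proto-form is consistent with every reflex, so the reconstruction is *fulameg.

*fulameg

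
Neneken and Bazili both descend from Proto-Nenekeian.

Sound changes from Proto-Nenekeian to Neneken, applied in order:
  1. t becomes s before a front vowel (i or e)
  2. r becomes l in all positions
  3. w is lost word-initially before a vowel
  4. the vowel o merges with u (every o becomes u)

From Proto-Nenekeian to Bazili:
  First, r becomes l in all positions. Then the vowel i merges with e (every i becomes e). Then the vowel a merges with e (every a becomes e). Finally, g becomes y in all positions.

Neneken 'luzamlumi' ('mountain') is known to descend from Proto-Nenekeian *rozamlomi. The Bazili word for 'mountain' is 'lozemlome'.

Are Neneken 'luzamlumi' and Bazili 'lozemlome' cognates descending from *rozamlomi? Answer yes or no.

Derive the expected Bazili reflex of *rozamlomi:
Bazili: start from *rozamlomi.
  rule 1 (unconditioned shift): rozamlomi → lozamlomi
  rule 2 (vowel merger): lozamlomi → lozamlome
  rule 3 (vowel merger): lozamlome → lozemlome
  rule 4: no change — lozemlome
  ⇒ Bazili lozemlome
Bazili 'lozemlome' matches the regular reflex exactly, so the pair is cognate.

yes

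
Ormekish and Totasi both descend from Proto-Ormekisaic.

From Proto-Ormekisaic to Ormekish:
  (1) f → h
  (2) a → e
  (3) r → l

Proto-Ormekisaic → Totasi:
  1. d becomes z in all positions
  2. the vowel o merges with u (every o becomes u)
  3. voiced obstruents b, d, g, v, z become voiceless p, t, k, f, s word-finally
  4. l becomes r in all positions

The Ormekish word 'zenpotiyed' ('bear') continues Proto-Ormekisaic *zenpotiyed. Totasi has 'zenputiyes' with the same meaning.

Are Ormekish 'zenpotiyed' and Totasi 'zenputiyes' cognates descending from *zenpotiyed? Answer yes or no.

yes

Derive the expected Totasi reflex of *zenpotiyed:
Totasi: start from *zenpotiyed.
  rule 1 (unconditioned shift): zenpotiyed → zenpotiyez
  rule 2 (vowel merger): zenpotiyez → zenputiyez
  rule 3 (final devoicing): zenputiyez → zenputiyes
  rule 4: no change — zenputiyes
  ⇒ Totasi zenputiyes
Totasi 'zenputiyes' matches the regular reflex exactly, so the pair is cognate.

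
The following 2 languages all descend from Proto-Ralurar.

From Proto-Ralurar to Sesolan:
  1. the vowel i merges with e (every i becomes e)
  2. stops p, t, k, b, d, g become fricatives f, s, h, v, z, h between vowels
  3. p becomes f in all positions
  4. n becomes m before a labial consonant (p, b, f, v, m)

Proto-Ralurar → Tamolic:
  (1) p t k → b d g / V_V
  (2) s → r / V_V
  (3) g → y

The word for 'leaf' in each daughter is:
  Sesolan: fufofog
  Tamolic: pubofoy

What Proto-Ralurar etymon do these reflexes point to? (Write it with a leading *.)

Position 3: Sesolan has f, Tamolic has b. Taking the neighbouring segments as reconstructed: Sesolan f could go back to *p or *f; Tamolic b could go back to *p or *b — the one source consistent with every daughter is *p.
Position 1: Sesolan has f, Tamolic has p. Tamolic preserves p here (none of its changes turn any other segment into p), so the proto-segment is *p.
Position 7: Sesolan has g, Tamolic has y. Sesolan preserves g here (none of its changes turn any other segment into g), so the proto-segment is *g.
Continuing position by position gives *pupofog; check it forward:
Sesolan: *pupofog
  pupofog (rule 1 does not apply)
  pupofog → pufofog   [intervocalic lenition]
  pufofog → fufofog   [unconditioned shift]
  fufofog (rule 4 does not apply)
  giving Sesolan fufofog.
Tamolic: *pupofog > pubofog > pubofoy  (by intervocalic voicing, unconditioned shift)
*pupofog is the unique common source.

*pupofog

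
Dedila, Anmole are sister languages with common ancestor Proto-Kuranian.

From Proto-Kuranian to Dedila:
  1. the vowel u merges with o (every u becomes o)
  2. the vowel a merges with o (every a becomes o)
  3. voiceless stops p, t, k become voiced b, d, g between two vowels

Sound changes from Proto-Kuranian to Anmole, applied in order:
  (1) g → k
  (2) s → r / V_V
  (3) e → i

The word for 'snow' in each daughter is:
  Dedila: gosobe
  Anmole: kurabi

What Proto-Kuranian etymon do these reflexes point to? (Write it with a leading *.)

Position 6: Dedila has e, Anmole has i. Dedila preserves e here (none of its changes turn any other segment into e), so the proto-segment is *e.
Position 2: Dedila has o, Anmole has u. Anmole preserves u here (none of its changes turn any other segment into u), so the proto-segment is *u.
Position 4: Dedila has o, Anmole has a. Anmole preserves a here (none of its changes turn any other segment into a), so the proto-segment is *a.
This points to *gusabe. Verify forward in each daughter:
Dedila: *gusabe > gosabe > gosobe  (by vowel merger, vowel merger)
Anmole: *gusabe
  gusabe → kusabe   [unconditioned shift]
  kusabe → kurabe   [rhotacism]
  kurabe → kurabi   [vowel merger]
  giving Anmole kurabi.
*gusabe is the unique common source.

*gusabe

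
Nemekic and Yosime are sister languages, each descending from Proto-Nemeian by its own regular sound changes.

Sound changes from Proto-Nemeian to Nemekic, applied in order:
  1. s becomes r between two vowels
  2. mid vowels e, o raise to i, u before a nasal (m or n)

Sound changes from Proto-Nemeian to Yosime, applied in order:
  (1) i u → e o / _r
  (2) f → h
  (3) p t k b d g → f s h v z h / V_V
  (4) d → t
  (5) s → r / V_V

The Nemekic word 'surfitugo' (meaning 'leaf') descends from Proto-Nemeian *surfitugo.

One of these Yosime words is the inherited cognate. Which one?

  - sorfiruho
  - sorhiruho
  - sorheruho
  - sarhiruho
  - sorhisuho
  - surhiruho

Yosime: *surfitugo > sorfitugo > sorhitugo > sorhisuho > sorhiruho  (by pre-rhotic lowering, unconditioned shift, intervocalic lenition, rhotacism)

sorhiruho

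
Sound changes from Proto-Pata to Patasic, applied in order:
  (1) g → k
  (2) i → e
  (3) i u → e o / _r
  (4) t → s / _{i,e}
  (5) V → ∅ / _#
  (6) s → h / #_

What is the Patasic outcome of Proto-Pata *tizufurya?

Patasic: start from *tizufurya.
  rule 1: no change — tizufurya
  rule 2 (vowel merger): tizufurya → tezufurya
  rule 3 (pre-rhotic lowering): tezufurya → tezuforya
  rule 4 (palatalisation): tezuforya → sezuforya
  rule 5 (apocope): sezuforya → sezufory
  rule 6 (debuccalisation): sezufory → hezufory
  ⇒ Patasic hezufory

hezufory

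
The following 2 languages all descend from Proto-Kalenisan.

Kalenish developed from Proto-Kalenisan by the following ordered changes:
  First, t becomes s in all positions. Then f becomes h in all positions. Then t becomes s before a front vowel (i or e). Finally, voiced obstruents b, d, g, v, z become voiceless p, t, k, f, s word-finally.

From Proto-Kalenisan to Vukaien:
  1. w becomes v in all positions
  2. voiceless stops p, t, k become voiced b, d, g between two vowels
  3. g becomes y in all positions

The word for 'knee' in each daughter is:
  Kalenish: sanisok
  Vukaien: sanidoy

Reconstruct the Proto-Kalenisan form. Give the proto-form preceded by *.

*sanitog

Position 5: Kalenish has s, Vukaien has d. Taking the neighbouring segments as reconstructed: Kalenish s could go back to *t or *s; Vukaien d could go back to *t or *d — the one source consistent with every daughter is *t.
Position 7: Kalenish has k, Vukaien has y. Taking the neighbouring segments as reconstructed: Kalenish k could go back to *k or *g; Vukaien y could go back to *g or *y — the one source consistent with every daughter is *g.
This points to *sanitog. Verify forward in each daughter:
Kalenish: start from *sanitog.
  rule 1 (unconditioned shift): sanitog → sanisog
  rule 2: no change — sanisog
  rule 3: no change — sanisog
  rule 4 (final devoicing): sanisog → sanisok
  ⇒ Kalenish sanisok
Vukaien: *sanitog
  sanitog (rule 1 does not apply)
  sanitog → sanidog   [intervocalic voicing]
  sanidog → sanidoy   [unconditioned shift]
  giving Vukaien sanidoy.
No other proto-form is consistent with every reflex, so the reconstruction is *sanitog.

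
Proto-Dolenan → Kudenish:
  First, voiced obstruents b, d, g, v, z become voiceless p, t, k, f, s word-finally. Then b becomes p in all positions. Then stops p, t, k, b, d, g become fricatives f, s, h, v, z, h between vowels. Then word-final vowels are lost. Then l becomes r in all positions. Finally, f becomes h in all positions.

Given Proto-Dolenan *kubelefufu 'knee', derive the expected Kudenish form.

Kudenish: *kubelefufu > kupelefufu > kufelefufu > kufelefuf > kuferefuf > kuherehuh  (by unconditioned shift, intervocalic lenition, apocope, unconditioned shift, unconditioned shift)

kuherehuh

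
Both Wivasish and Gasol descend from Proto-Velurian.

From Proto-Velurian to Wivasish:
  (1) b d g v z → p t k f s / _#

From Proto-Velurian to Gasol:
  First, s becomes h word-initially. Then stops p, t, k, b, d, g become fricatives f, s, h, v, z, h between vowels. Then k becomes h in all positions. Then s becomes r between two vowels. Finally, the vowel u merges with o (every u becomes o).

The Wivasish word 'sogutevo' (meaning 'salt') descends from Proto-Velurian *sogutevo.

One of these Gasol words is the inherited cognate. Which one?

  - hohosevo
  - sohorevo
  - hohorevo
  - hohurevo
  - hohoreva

hohorevo

Gasol: start from *sogutevo.
  rule 1 (debuccalisation): sogutevo → hogutevo
  rule 2 (intervocalic lenition): hogutevo → hohusevo
  rule 3: no change — hohusevo
  rule 4 (rhotacism): hohusevo → hohurevo
  rule 5 (vowel merger): hohurevo → hohorevo
  ⇒ Gasol hohorevo
Only 'hohorevo' matches the regular Gasol development of *sogutevo.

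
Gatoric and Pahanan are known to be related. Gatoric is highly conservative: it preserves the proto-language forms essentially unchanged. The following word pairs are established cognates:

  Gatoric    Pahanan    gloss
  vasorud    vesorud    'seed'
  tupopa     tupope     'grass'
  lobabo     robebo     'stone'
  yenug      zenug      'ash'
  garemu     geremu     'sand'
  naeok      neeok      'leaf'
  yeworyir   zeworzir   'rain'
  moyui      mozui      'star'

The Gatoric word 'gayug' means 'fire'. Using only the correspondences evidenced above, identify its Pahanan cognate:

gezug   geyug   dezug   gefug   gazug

gezug

vasorud ~ vesorud — Gatoric a corresponds to Pahanan e after a consonant, before a consonant other than r, m, n, p, b, f, v.
moyui ~ mozui — Gatoric y corresponds to Pahanan z between vowels (before a back vowel).
Applying these to Gatoric 'gayug':
  gayug → geyug   (a→e after a consonant, before a consonant other than r, m, n, p, b, f, v)
  geyug → gezug   (y→z between vowels (before a back vowel))
So the Pahanan cognate is 'gezug'.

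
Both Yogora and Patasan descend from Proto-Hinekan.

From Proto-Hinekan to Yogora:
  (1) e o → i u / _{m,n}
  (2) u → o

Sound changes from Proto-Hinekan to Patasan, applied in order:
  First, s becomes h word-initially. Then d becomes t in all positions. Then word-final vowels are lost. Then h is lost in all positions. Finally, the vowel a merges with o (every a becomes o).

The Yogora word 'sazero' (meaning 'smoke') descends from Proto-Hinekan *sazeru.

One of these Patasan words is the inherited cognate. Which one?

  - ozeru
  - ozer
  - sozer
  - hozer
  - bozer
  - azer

Patasan: *sazeru > hazeru > hazer > azer > ozer  (by debuccalisation, apocope, h-loss, vowel merger)
Only 'ozer' matches the regular Patasan development of *sazeru.

ozer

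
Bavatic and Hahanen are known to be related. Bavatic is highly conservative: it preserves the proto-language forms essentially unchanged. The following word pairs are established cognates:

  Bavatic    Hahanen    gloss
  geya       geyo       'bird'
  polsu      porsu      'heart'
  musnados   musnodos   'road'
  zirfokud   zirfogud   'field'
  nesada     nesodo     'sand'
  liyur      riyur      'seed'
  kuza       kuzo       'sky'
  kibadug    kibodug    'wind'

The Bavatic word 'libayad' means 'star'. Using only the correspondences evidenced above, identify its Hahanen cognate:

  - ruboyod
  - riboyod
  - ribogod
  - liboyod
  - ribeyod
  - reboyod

liyur ~ riyur — Bavatic l corresponds to Hahanen r word-initially before a front vowel.
musnados ~ musnodos, nesada ~ nesodo — Bavatic a corresponds to Hahanen o after a consonant, before a consonant other than r, m, n, p, b, f, v.
Applying these to Bavatic 'libayad':
  libayad → ribayad   (l→r word-initially before a front vowel)
  ribayad → riboyad   (a→o after a consonant, before a consonant other than r, m, n, p, b, f, v)
  riboyad → riboyod   (a→o after a consonant, before a consonant other than r, m, n, p, b, f, v)
So the Hahanen cognate is 'riboyod'.

riboyod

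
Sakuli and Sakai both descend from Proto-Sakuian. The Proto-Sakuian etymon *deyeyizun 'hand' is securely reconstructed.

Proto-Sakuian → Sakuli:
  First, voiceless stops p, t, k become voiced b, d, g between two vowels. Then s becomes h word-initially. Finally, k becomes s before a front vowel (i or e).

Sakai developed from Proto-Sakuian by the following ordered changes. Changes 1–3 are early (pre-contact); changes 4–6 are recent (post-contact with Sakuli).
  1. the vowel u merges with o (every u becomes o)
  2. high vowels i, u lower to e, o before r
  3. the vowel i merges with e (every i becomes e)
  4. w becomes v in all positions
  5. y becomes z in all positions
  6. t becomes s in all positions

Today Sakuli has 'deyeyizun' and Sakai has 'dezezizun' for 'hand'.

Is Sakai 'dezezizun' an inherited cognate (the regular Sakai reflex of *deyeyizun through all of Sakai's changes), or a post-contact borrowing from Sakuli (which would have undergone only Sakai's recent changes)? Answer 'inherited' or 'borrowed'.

If inherited, *deyeyizun would pass through all of Sakai's changes:
Sakai: *deyeyizun > deyeyizon > deyeyezon > dezezezon  (by vowel merger, vowel merger, unconditioned shift)
If borrowed from Sakuli 'deyeyizun' after the early changes, it would undergo only the recent ones:
  rule 4 (unconditioned shift): no change (deyeyizun)
  rule 5 (unconditioned shift): deyeyizun → dezezizun
  rule 6 (unconditioned shift): no change (dezezizun)
  ⇒ as a loan: dezezizun
Sakai 'dezezizun' matches the loan outcome 'dezezizun', not the inherited 'dezezezon' — it skipped the early Sakai changes, so it was borrowed from Sakuli.

borrowed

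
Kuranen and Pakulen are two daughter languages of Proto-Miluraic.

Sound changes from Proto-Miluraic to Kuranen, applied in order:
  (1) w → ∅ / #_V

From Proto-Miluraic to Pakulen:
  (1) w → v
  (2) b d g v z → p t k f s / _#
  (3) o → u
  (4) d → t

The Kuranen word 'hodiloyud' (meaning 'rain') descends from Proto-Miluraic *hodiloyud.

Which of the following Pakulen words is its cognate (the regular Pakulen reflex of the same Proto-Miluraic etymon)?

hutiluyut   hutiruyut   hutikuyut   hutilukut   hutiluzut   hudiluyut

hutiluyut

Pakulen: *hodiloyud
  hodiloyud (rule 1 does not apply)
  hodiloyud → hodiloyut   [final devoicing]
  hodiloyut → hudiluyut   [vowel merger]
  hudiluyut → hutiluyut   [unconditioned shift]
  giving Pakulen hutiluyut.
Among the options, 'hutiluyut' alone shows every Pakulen change applied in order.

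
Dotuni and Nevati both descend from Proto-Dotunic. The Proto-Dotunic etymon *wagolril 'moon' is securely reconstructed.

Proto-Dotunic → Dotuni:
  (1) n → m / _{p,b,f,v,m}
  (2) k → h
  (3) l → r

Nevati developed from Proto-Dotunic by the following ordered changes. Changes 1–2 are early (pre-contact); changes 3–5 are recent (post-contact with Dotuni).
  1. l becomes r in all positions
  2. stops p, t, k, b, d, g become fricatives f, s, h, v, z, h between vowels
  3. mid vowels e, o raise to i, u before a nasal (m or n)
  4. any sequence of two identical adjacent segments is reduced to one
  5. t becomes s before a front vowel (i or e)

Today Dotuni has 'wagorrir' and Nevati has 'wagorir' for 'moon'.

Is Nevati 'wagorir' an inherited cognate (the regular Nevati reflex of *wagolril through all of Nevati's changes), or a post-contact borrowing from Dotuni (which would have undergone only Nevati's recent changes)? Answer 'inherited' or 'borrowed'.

If inherited, *wagolril would pass through all of Nevati's changes:
Nevati: *wagolril
  wagolril → wagorrir   [unconditioned shift]
  wagorrir → wahorrir   [intervocalic lenition]
  wahorrir (rule 3 does not apply)
  wahorrir → wahorir   [degemination]
  wahorir (rule 5 does not apply)
  giving Nevati wahorir.
If borrowed from Dotuni 'wagorrir' after the early changes, it would undergo only the recent ones:
  rule 3 (pre-nasal raising): no change (wagorrir)
  rule 4 (degemination): wagorrir → wagorir
  rule 5 (palatalisation): no change (wagorir)
  ⇒ as a loan: wagorir
Nevati 'wagorir' matches the loan outcome 'wagorir', not the inherited 'wahorir' — it skipped the early Nevati changes, so it was borrowed from Dotuni.

borrowed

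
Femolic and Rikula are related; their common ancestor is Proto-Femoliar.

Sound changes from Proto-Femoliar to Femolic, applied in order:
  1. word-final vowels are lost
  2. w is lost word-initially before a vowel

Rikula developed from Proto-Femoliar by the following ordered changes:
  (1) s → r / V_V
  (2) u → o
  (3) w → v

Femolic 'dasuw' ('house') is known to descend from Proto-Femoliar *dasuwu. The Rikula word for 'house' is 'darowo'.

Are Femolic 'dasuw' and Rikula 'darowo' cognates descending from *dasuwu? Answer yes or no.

no

Derive the expected Rikula reflex of *dasuwu:
Rikula: start from *dasuwu.
  rule 1 (rhotacism): dasuwu → daruwu
  rule 2 (vowel merger): daruwu → darowo
  rule 3 (unconditioned shift): darowo → darovo
  ⇒ Rikula darovo
The regular Rikula reflex would be 'darovo', but the attested form is 'darowo'. The correspondence is irregular, so they are not cognates (the Rikula form has a different source).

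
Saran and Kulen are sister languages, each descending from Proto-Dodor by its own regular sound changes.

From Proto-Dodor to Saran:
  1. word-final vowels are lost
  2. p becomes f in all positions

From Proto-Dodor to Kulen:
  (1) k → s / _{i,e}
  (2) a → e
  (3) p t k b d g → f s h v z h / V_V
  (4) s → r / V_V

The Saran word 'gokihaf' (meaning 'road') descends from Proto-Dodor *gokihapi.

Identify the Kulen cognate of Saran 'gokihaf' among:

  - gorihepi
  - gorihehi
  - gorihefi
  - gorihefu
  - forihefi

Kulen: *gokihapi
  gokihapi → gosihapi   [palatalisation]
  gosihapi → gosihepi   [vowel merger]
  gosihepi → gosihefi   [intervocalic lenition]
  gosihefi → gorihefi   [rhotacism]
  giving Kulen gorihefi.
The other candidates each miss or misapply at least one Kulen change.

gorihefi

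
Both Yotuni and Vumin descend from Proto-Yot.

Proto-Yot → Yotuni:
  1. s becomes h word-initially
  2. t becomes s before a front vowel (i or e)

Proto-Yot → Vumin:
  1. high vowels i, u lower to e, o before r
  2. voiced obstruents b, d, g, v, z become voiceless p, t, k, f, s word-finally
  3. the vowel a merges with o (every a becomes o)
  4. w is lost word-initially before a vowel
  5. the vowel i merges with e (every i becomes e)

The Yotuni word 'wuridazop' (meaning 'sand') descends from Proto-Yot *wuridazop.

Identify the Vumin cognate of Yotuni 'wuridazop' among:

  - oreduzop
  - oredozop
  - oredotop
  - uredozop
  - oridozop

oredozop

Vumin: *wuridazop
  wuridazop → woridazop   [pre-rhotic lowering]
  woridazop (rule 2 does not apply)
  woridazop → woridozop   [vowel merger]
  woridozop → oridozop   [glide loss]
  oridozop → oredozop   [vowel merger]
  giving Vumin oredozop.
Only 'oredozop' matches the regular Vumin development of *wuridazop.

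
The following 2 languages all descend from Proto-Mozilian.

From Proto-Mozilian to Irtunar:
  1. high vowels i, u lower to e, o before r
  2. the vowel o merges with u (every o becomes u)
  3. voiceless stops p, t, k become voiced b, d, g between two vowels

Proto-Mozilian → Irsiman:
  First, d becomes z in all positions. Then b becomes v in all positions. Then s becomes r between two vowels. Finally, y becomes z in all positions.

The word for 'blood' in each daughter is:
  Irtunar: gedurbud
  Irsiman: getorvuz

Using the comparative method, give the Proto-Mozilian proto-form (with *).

*getorbud

Position 8: Irtunar has d, Irsiman has z. Taking the neighbouring segments as reconstructed: Irtunar d can only go back to *d; Irsiman z could go back to *d or *z or *y — the one source consistent with every daughter is *d.
Position 3: Irtunar has d, Irsiman has t. Irsiman preserves t here (none of its changes turn any other segment into t), so the proto-segment is *t.
Continuing position by position gives *getorbud; check it forward:
Irtunar: *getorbud > geturbud > gedurbud  (by vowel merger, intervocalic voicing)
Irsiman: start from *getorbud.
  rule 1 (unconditioned shift): getorbud → getorbuz
  rule 2 (unconditioned shift): getorbuz → getorvuz
  rule 3: no change — getorvuz
  rule 4: no change — getorvuz
  ⇒ Irsiman getorvuz
*getorbud is the unique common source.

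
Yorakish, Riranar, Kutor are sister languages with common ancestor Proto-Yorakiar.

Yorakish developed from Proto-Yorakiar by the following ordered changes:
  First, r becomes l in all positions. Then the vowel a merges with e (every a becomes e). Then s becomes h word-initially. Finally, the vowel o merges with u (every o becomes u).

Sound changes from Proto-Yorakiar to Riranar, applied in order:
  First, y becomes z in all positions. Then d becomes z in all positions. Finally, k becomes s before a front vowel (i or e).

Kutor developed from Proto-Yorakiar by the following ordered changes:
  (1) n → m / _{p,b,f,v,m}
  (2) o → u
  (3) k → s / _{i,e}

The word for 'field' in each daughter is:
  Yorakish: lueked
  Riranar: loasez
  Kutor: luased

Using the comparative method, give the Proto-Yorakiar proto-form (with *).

*loaked

Position 4: Yorakish has k, Riranar has s, Kutor has s. Yorakish preserves k here (none of its changes turn any other segment into k), so the proto-segment is *k.
Position 2: Yorakish has u, Riranar has o, Kutor has u. Riranar preserves o here (none of its changes turn any other segment into o), so the proto-segment is *o.
Continuing position by position gives *loaked; check it forward:
Yorakish: *loaked
  loaked (rule 1 does not apply)
  loaked → loeked   [vowel merger]
  loeked (rule 3 does not apply)
  loeked → lueked   [vowel merger]
  giving Yorakish lueked.
Riranar: *loaked
  loaked (rule 1 does not apply)
  loaked → loakez   [unconditioned shift]
  loakez → loasez   [palatalisation]
  giving Riranar loasez.
Kutor: *loaked
  loaked (rule 1 does not apply)
  loaked → luaked   [vowel merger]
  luaked → luased   [palatalisation]
  giving Kutor luased.
Only *loaked yields all of Yorakish lueked, Riranar loasez, Kutor luased.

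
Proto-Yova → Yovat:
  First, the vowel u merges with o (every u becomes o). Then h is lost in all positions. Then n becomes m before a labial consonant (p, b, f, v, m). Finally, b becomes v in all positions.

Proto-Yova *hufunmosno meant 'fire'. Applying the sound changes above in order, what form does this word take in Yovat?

Yovat: start from *hufunmosno.
  rule 1 (vowel merger): hufunmosno → hofonmosno
  rule 2 (h-loss): hofonmosno → ofonmosno
  rule 3 (nasal place assimilation): ofonmosno → ofommosno
  rule 4: no change — ofommosno
  ⇒ Yovat ofommosno

ofommosno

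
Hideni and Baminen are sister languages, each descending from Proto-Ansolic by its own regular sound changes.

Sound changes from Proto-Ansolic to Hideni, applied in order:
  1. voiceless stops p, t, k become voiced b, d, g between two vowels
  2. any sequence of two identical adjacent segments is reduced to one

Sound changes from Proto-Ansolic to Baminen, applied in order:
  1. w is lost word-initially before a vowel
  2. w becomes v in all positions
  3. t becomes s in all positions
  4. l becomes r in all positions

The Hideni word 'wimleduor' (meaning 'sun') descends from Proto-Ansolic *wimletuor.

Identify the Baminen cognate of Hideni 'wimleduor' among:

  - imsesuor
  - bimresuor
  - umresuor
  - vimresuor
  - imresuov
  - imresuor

imresuor

Baminen: *wimletuor
  wimletuor → imletuor   [glide loss]
  imletuor (rule 2 does not apply)
  imletuor → imlesuor   [unconditioned shift]
  imlesuor → imresuor   [unconditioned shift]
  giving Baminen imresuor.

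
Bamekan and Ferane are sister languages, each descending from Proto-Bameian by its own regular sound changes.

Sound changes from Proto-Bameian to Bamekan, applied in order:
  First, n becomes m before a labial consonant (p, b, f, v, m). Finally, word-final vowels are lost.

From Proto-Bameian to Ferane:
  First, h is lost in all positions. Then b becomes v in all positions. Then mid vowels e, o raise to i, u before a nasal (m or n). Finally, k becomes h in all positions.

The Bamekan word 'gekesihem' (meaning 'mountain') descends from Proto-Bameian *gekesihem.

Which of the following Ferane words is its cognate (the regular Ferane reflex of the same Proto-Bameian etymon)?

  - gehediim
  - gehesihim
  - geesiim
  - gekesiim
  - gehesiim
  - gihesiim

Ferane: *gekesihem > gekesiem > gekesiim > gehesiim  (by h-loss, pre-nasal raising, unconditioned shift)
The other candidates each miss or misapply at least one Ferane change.

gehesiim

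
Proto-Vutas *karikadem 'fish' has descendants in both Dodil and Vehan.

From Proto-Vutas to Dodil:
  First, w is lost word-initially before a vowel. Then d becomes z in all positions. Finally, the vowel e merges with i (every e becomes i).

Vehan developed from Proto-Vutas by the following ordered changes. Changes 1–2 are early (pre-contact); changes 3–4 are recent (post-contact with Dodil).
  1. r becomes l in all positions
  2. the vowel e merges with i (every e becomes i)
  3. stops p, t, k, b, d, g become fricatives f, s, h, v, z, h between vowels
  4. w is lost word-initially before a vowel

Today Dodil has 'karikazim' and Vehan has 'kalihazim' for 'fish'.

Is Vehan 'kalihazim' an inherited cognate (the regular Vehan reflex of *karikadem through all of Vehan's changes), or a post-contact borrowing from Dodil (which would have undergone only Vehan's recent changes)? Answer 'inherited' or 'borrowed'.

If inherited, *karikadem would pass through all of Vehan's changes:
Vehan: start from *karikadem.
  rule 1 (unconditioned shift): karikadem → kalikadem
  rule 2 (vowel merger): kalikadem → kalikadim
  rule 3 (intervocalic lenition): kalikadim → kalihazim
  rule 4: no change — kalihazim
  ⇒ Vehan kalihazim
If borrowed from Dodil 'karikazim' after the early changes, it would undergo only the recent ones:
  rule 3 (intervocalic lenition): karikazim → karihazim
  rule 4 (glide loss): no change (karihazim)
  ⇒ as a loan: karihazim
Vehan 'kalihazim' matches the inherited outcome exactly, so it is an inherited cognate, not a loan.

inherited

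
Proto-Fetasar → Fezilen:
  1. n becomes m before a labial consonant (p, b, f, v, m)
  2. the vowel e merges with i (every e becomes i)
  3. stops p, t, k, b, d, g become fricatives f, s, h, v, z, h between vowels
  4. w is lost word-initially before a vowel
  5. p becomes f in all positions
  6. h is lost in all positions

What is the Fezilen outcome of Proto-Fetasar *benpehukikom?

Fezilen: *benpehukikom > bempehukikom > bimpihukikom > bimpihuhihom > bimfihuhihom > bimfiuiom  (by nasal place assimilation, vowel merger, intervocalic lenition, unconditioned shift, h-loss)

bimfiuiom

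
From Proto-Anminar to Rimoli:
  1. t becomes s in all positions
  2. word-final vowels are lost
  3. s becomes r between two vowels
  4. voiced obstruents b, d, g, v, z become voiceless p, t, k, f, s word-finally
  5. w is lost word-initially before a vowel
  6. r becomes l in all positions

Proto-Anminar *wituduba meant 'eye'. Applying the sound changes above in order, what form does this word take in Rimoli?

iludup

Rimoli: *wituduba
  wituduba → wisuduba   [unconditioned shift]
  wisuduba → wisudub   [apocope]
  wisudub → wirudub   [rhotacism]
  wirudub → wirudup   [final devoicing]
  wirudup → irudup   [glide loss]
  irudup → iludup   [unconditioned shift]
  giving Rimoli iludup.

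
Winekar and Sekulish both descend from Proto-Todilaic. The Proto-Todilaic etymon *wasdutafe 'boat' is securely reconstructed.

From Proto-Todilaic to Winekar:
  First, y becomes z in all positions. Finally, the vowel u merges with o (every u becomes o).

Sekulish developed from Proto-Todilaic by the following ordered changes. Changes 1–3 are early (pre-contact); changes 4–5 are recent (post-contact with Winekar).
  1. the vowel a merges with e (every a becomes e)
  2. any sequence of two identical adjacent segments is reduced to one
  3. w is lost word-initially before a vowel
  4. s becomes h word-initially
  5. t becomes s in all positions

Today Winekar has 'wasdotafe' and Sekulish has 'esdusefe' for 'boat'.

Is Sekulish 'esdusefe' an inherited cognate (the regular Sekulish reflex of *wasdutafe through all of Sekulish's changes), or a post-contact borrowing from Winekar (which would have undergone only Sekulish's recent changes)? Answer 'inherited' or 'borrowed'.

inherited

If inherited, *wasdutafe would pass through all of Sekulish's changes:
Sekulish: *wasdutafe
  wasdutafe → wesdutefe   [vowel merger]
  wesdutefe (rule 2 does not apply)
  wesdutefe → esdutefe   [glide loss]
  esdutefe (rule 4 does not apply)
  esdutefe → esdusefe   [unconditioned shift]
  giving Sekulish esdusefe.
If borrowed from Winekar 'wasdotafe' after the early changes, it would undergo only the recent ones:
  rule 4 (debuccalisation): no change (wasdotafe)
  rule 5 (unconditioned shift): wasdotafe → wasdosafe
  ⇒ as a loan: wasdosafe
Sekulish 'esdusefe' matches the inherited outcome exactly, so it is an inherited cognate, not a loan.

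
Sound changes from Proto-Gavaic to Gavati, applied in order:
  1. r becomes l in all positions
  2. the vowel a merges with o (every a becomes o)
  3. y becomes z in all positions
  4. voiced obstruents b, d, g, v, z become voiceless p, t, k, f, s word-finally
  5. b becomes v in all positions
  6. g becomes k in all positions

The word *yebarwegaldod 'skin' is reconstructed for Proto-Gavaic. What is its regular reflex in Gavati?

zevolwekoldot

Gavati: start from *yebarwegaldod.
  rule 1 (unconditioned shift): yebarwegaldod → yebalwegaldod
  rule 2 (vowel merger): yebalwegaldod → yebolwegoldod
  rule 3 (unconditioned shift): yebolwegoldod → zebolwegoldod
  rule 4 (final devoicing): zebolwegoldod → zebolwegoldot
  rule 5 (unconditioned shift): zebolwegoldot → zevolwegoldot
  rule 6 (unconditioned shift): zevolwegoldot → zevolwekoldot
  ⇒ Gavati zevolwekoldot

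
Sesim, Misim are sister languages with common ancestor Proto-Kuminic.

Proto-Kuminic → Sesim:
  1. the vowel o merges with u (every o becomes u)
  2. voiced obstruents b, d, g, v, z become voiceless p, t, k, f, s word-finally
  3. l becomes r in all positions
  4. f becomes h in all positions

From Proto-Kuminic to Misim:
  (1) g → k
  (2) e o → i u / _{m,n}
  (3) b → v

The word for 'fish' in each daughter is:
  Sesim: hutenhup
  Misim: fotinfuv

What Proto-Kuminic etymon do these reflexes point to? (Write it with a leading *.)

Position 6: Sesim has h, Misim has f. Misim preserves f here (none of its changes turn any other segment into f), so the proto-segment is *f.
Position 1: Sesim has h, Misim has f. Misim preserves f here (none of its changes turn any other segment into f), so the proto-segment is *f.
Position 2: Sesim has u, Misim has o. Misim preserves o here (none of its changes turn any other segment into o), so the proto-segment is *o.
Verify the candidate proto-form against each daughter:
Sesim: start from *fotenfub.
  rule 1 (vowel merger): fotenfub → futenfub
  rule 2 (final devoicing): futenfub → futenfup
  rule 3: no change — futenfup
  rule 4 (unconditioned shift): futenfup → hutenhup
  ⇒ Sesim hutenhup
Misim: *fotenfub
  fotenfub (rule 1 does not apply)
  fotenfub → fotinfub   [pre-nasal raising]
  fotinfub → fotinfuv   [unconditioned shift]
  giving Misim fotinfuv.
No other proto-form is consistent with every reflex, so the reconstruction is *fotenfub.

*fotenfub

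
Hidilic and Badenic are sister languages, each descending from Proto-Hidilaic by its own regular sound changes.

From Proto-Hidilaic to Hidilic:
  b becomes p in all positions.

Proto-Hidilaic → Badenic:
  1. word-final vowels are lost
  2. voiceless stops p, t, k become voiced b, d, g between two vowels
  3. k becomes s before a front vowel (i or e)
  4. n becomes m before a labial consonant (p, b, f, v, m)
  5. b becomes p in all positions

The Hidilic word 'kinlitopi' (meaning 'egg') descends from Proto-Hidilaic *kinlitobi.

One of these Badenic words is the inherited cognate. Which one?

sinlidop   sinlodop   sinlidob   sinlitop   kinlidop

sinlidop

Badenic: *kinlitobi > kinlitob > kinlidob > sinlidob > sinlidop  (by apocope, intervocalic voicing, palatalisation, unconditioned shift)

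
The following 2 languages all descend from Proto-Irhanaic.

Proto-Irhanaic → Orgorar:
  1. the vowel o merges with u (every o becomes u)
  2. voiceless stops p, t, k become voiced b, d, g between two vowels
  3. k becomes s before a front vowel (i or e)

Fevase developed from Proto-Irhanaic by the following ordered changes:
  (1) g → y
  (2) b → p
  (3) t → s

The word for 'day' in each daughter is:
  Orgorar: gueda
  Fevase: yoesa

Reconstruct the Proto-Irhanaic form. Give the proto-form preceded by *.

*goeta

Position 1: Orgorar has g, Fevase has y. Taking the neighbouring segments as reconstructed: Orgorar g can only go back to *g; Fevase y could go back to *g or *y — the one source consistent with every daughter is *g.
Position 2: Orgorar has u, Fevase has o. Fevase preserves o here (none of its changes turn any other segment into o), so the proto-segment is *o.
Continuing position by position gives *goeta; check it forward:
Orgorar: *goeta
  goeta → gueta   [vowel merger]
  gueta → gueda   [intervocalic voicing]
  gueda (rule 3 does not apply)
  giving Orgorar gueda.
Fevase: start from *goeta.
  rule 1 (unconditioned shift): goeta → yoeta
  rule 2: no change — yoeta
  rule 3 (unconditioned shift): yoeta → yoesa
  ⇒ Fevase yoesa
*goeta is the unique common source.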